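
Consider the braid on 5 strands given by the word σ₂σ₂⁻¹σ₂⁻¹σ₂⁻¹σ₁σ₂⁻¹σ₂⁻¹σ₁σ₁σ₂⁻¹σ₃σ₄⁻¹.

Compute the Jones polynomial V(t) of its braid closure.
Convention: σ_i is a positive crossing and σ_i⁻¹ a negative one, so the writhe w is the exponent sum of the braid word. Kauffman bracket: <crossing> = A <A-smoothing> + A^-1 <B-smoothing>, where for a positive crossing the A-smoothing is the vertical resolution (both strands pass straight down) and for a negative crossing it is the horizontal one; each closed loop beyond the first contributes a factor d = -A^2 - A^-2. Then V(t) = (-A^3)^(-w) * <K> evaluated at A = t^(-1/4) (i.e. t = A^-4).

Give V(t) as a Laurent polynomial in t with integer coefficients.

The presented braid s2 s2^-1 s2^-1 s2^-1 s1 s2^-1 s2^-1 s1 s1 s2^-1 s3 s4^-1 on 5 strands reduces by inverse Markov moves (closure unchanged at each step):
  Destabilize: the word has the form β·s4^-1 where s4^-1 occurs only as the final letter (β ∈ B_4); drop it and the last strand → 4 strands.
  Destabilize: the word has the form β·s3 where s3 occurs only as the final letter (β ∈ B_3); drop it and the last strand → 3 strands.
  Deconjugate: the word is γ·β·γ⁻¹ with γ = s2 (prefix) and γ⁻¹ = s2^-1 (suffix); strip both.
Reduced to β = s2^-1 s2^-1 s2^-1 s1 s2^-1 s2^-1 s1 s1 on 3 strands, 8 crossings.
Compute on β:
Braid: s2^-1 s2^-1 s2^-1 s1 s2^-1 s2^-1 s1 s1 on 3 strands, 8 crossings.
Writhe w = (#positive) - (#negative) = 3 - 5 = -2.
Computing the Kauffman bracket via state sum. There are 2^8 = 256 states.
Each crossing splits two ways (0=vertical, 1=horizontal). The state's weight is A^(#A-smoothings - #B-smoothings) * d^(loops - 1).
Tabulate the states by total A-exponent and number of loops L (A-exp: L × count):
  A^8: L=6 ×1
  A^6: L=5 ×8
  A^4: L=4 ×27, L=6 ×1
  A^2: L=3 ×50, L=5 ×6
  A^0: L=2 ×53, L=4 ×17
  A^-2: L=1 ×27, L=3 ×28, L=5 ×1
  A^-4: L=2 ×24, L=4 ×4
  A^-6: L=3 ×8
  A^-8: L=4 ×1
Each group contributes A^e * Σ count * d^(L-1):
Powers of d = -A^2 - A^-2: d^2 = A^4 + 2 + A^-4; d^3 = -A^6 - 3*A^2 - 3*A^-2 - A^-6; d^4 = A^8 + 4*A^4 + 6 + 4*A^-4 + A^-8; d^5 = -A^10 - 5*A^6 - 10*A^2 - 10*A^-2 - 5*A^-6 - A^-10.
  A^8 * (d^5) = -A^18 - 5*A^14 - 10*A^10 - 10*A^6 - 5*A^2 - A^-2
  A^6 * (8*d^4) = 8*A^14 + 32*A^10 + 48*A^6 + 32*A^2 + 8*A^-2
  A^4 * (27*d^3 + d^5) = -A^14 - 32*A^10 - 91*A^6 - 91*A^2 - 32*A^-2 - A^-6
  A^2 * (50*d^2 + 6*d^4) = 6*A^10 + 74*A^6 + 136*A^2 + 74*A^-2 + 6*A^-6
  A^0 * (53*d + 17*d^3) = -17*A^6 - 104*A^2 - 104*A^-2 - 17*A^-6
  A^-2 * (27 + 28*d^2 + d^4) = A^6 + 32*A^2 + 89*A^-2 + 32*A^-6 + A^-10
  A^-4 * (24*d + 4*d^3) = -4*A^2 - 36*A^-2 - 36*A^-6 - 4*A^-10
  A^-6 * (8*d^2) = 8*A^-2 + 16*A^-6 + 8*A^-10
  A^-8 * (d^3) = -A^-2 - 3*A^-6 - 3*A^-10 - A^-14
Summing the groups: <K> = -A^18 + 2*A^14 - 4*A^10 + 5*A^6 - 4*A^2 + 5*A^-2 - 3*A^-6 + 2*A^-10 - A^-14
Normalise by the writhe: (-A^3)^(-w) = (-A^3)^(2) = A^6, so f(A) = A^6 * <K> = -A^24 + 2*A^20 - 4*A^16 + 5*A^12 - 4*A^8 + 5*A^4 - 3 + 2*A^-4 - A^-8.
Substitute A = t^(-1/4), i.e. A^e → t^(-e/4): V(t) = -t^2 + 2*t - 3 + 5*t^-1 - 4*t^-2 + 5*t^-3 - 4*t^-4 + 2*t^-5 - t^-6

Answer: -t^2 + 2*t - 3 + 5*t^-1 - 4*t^-2 + 5*t^-3 - 4*t^-4 + 2*t^-5 - t^-6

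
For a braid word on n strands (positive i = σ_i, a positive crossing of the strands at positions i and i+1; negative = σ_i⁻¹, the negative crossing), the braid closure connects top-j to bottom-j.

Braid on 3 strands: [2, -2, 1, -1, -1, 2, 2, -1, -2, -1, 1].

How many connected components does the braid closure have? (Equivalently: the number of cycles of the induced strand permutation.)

Track the strand permutation on 3 strands, starting from identity.
  step 1: s2 swaps positions 2,3 -> [1 3 2]
  step 2: s2^-1 swaps positions 2,3 -> [1 2 3]
  step 3: s1 swaps positions 1,2 -> [2 1 3]
  step 4: s1^-1 swaps positions 1,2 -> [1 2 3]
  step 5: s1^-1 swaps positions 1,2 -> [2 1 3]
  step 6: s2 swaps positions 2,3 -> [2 3 1]
  step 7: s2 swaps positions 2,3 -> [2 1 3]
  step 8: s1^-1 swaps positions 1,2 -> [1 2 3]
  step 9: s2^-1 swaps positions 2,3 -> [1 3 2]
  step 10: s1^-1 swaps positions 1,2 -> [3 1 2]
  step 11: s1 swaps positions 1,2 -> [1 3 2]
Final permutation (position -> original strand): [1 3 2]
Closure components = cycle count of this permutation = 2.

Answer: 2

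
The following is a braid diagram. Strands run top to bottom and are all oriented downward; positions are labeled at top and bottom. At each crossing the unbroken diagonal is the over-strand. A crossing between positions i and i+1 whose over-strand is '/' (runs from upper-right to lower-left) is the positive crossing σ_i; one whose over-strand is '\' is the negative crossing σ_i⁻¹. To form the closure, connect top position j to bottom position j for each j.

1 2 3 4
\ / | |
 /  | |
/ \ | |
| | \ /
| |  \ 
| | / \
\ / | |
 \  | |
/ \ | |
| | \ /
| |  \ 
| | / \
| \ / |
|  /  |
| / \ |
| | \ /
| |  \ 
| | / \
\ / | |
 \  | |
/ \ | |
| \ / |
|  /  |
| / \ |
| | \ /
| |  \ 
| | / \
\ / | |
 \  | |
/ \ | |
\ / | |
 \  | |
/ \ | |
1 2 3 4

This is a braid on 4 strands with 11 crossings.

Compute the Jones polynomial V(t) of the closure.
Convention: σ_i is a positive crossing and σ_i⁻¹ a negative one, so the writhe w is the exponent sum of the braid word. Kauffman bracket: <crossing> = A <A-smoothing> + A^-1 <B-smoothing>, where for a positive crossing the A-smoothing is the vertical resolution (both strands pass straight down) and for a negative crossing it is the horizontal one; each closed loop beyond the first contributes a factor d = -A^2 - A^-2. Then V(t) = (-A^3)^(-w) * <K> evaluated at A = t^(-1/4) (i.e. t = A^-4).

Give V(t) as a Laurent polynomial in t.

Reading the diagram top to bottom ('/'-over between positions i,i+1 = s_i, '\'-over = s_i^-1): braid word = s1 s3^-1 s1^-1 s3^-1 s2 s3^-1 s1^-1 s2 s3^-1 s1^-1 s1^-1.
The presented braid s1 s3^-1 s1^-1 s3^-1 s2 s3^-1 s1^-1 s2 s3^-1 s1^-1 s1^-1 on 4 strands reduces by inverse Markov moves (closure unchanged at each step):
  Deconjugate: the word is γ·β·γ⁻¹ with γ = s1 (prefix) and γ⁻¹ = s1^-1 (suffix); strip both.
Reduced to β = s3^-1 s1^-1 s3^-1 s2 s3^-1 s1^-1 s2 s3^-1 s1^-1 on 4 strands, 9 crossings.
Compute on β:
Braid: s3^-1 s1^-1 s3^-1 s2 s3^-1 s1^-1 s2 s3^-1 s1^-1 on 4 strands, 9 crossings.
Writhe w = (#positive) - (#negative) = 2 - 7 = -5.
Enumerate smoothing states for the bracket polynomial. There are 2^9 = 512 states.
Each crossing splits two ways (0=vertical, 1=horizontal). The state's weight is A^(#A-smoothings - #B-smoothings) * d^(loops - 1).
Tabulate the states by total A-exponent and number of loops L (A-exp: L × count):
  A^9: L=7 ×1
  A^7: L=6 ×9
  A^5: L=5 ×36
  A^3: L=4 ×83, L=6 ×1
  A^1: L=3 ×118, L=5 ×8
  A^-1: L=2 ×100, L=4 ×26
  A^-3: L=1 ×41, L=3 ×42, L=5 ×1
  A^-5: L=2 ×31, L=4 ×5
  A^-7: L=3 ×9
  A^-9: L=4 ×1
Each group contributes A^e * Σ count * d^(L-1):
Powers of d = -A^2 - A^-2: d^2 = A^4 + 2 + A^-4; d^3 = -A^6 - 3*A^2 - 3*A^-2 - A^-6; d^4 = A^8 + 4*A^4 + 6 + 4*A^-4 + A^-8; d^5 = -A^10 - 5*A^6 - 10*A^2 - 10*A^-2 - 5*A^-6 - A^-10; d^6 = A^12 + 6*A^8 + 15*A^4 + 20 + 15*A^-4 + 6*A^-8 + A^-12.
  A^9 * (d^6) = A^21 + 6*A^17 + 15*A^13 + 20*A^9 + 15*A^5 + 6*A + A^-3
  A^7 * (9*d^5) = -9*A^17 - 45*A^13 - 90*A^9 - 90*A^5 - 45*A - 9*A^-3
  A^5 * (36*d^4) = 36*A^13 + 144*A^9 + 216*A^5 + 144*A + 36*A^-3
  A^3 * (83*d^3 + d^5) = -A^13 - 88*A^9 - 259*A^5 - 259*A - 88*A^-3 - A^-7
  A^1 * (118*d^2 + 8*d^4) = 8*A^9 + 150*A^5 + 284*A + 150*A^-3 + 8*A^-7
  A^-1 * (100*d + 26*d^3) = -26*A^5 - 178*A - 178*A^-3 - 26*A^-7
  A^-3 * (41 + 42*d^2 + d^4) = A^5 + 46*A + 131*A^-3 + 46*A^-7 + A^-11
  A^-5 * (31*d + 5*d^3) = -5*A - 46*A^-3 - 46*A^-7 - 5*A^-11
  A^-7 * (9*d^2) = 9*A^-3 + 18*A^-7 + 9*A^-11
  A^-9 * (d^3) = -A^-3 - 3*A^-7 - 3*A^-11 - A^-15
Summing the groups: <K> = A^21 - 3*A^17 + 5*A^13 - 6*A^9 + 7*A^5 - 7*A + 5*A^-3 - 4*A^-7 + 2*A^-11 - A^-15
Normalise by the writhe: (-A^3)^(-w) = (-A^3)^(5) = -A^15, so f(A) = -A^15 * <K> = -A^36 + 3*A^32 - 5*A^28 + 6*A^24 - 7*A^20 + 7*A^16 - 5*A^12 + 4*A^8 - 2*A^4 + 1.
Substitute A = t^(-1/4), i.e. A^e → t^(-e/4): V(t) = 1 - 2*t^-1 + 4*t^-2 - 5*t^-3 + 7*t^-4 - 7*t^-5 + 6*t^-6 - 5*t^-7 + 3*t^-8 - t^-9

Answer: 1 - 2*t^-1 + 4*t^-2 - 5*t^-3 + 7*t^-4 - 7*t^-5 + 6*t^-6 - 5*t^-7 + 3*t^-8 - t^-9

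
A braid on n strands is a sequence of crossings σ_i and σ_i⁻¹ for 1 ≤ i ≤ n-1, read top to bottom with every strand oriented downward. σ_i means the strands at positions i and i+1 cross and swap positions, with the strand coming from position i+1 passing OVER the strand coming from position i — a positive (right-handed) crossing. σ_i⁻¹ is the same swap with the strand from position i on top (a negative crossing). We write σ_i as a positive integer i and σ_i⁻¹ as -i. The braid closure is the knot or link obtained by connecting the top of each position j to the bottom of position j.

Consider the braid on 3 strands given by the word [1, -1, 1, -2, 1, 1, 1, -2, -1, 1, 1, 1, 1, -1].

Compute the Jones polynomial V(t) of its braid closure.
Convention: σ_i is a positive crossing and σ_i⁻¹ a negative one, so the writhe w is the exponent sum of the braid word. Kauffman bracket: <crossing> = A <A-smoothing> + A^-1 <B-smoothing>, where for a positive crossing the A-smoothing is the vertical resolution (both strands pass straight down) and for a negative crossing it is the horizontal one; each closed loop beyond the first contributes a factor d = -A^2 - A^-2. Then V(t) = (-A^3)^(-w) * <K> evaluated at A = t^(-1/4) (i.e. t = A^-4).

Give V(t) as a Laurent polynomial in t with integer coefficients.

The presented braid s1 s1^-1 s1 s2^-1 s1 s1 s1 s2^-1 s1^-1 s1 s1 s1 s1 s1^-1 on 3 strands reduces by inverse Markov moves (closure unchanged at each step):
  Deconjugate: the word is γ·β·γ⁻¹ with γ = s1 s1^-1 (prefix) and γ⁻¹ = s1 s1^-1 (suffix); strip both.
Reduced to β = s1 s2^-1 s1 s1 s1 s2^-1 s1^-1 s1 s1 s1 on 3 strands, 10 crossings.
Compute on β:
First cancel adjacent σ_i σ_i⁻¹ pairs (Reidemeister II — same braid, same closure): s1 s2^-1 s1 s1 s1 s2^-1 s1^-1 s1 s1 s1 → s1 s2^-1 s1 s1 s1 s2^-1 s1 s1.
Braid: s1 s2^-1 s1 s1 s1 s2^-1 s1 s1 on 3 strands, 8 crossings.
Writhe w = (#positive) - (#negative) = 6 - 2 = 4.
State-sum expansion of <K>. There are 2^8 = 256 states.
Each crossing splits two ways (0=vertical, 1=horizontal). The state's weight is A^(#A-smoothings - #B-smoothings) * d^(loops - 1).
Tabulate the states by total A-exponent and number of loops L (A-exp: L × count):
  A^8: L=3 ×1
  A^6: L=2 ×8
  A^4: L=1 ×21, L=3 ×7
  A^2: L=2 ×54, L=4 ×2
  A^0: L=3 ×70
  A^-2: L=4 ×56
  A^-4: L=5 ×28
  A^-6: L=6 ×8
  A^-8: L=7 ×1
Each group contributes A^e * Σ count * d^(L-1):
Powers of d = -A^2 - A^-2: d^2 = A^4 + 2 + A^-4; d^3 = -A^6 - 3*A^2 - 3*A^-2 - A^-6; d^4 = A^8 + 4*A^4 + 6 + 4*A^-4 + A^-8; d^5 = -A^10 - 5*A^6 - 10*A^2 - 10*A^-2 - 5*A^-6 - A^-10; d^6 = A^12 + 6*A^8 + 15*A^4 + 20 + 15*A^-4 + 6*A^-8 + A^-12.
  A^8 * (d^2) = A^12 + 2*A^8 + A^4
  A^6 * (8*d) = -8*A^8 - 8*A^4
  A^4 * (21 + 7*d^2) = 7*A^8 + 35*A^4 + 7
  A^2 * (54*d + 2*d^3) = -2*A^8 - 60*A^4 - 60 - 2*A^-4
  A^0 * (70*d^2) = 70*A^4 + 140 + 70*A^-4
  A^-2 * (56*d^3) = -56*A^4 - 168 - 168*A^-4 - 56*A^-8
  A^-4 * (28*d^4) = 28*A^4 + 112 + 168*A^-4 + 112*A^-8 + 28*A^-12
  A^-6 * (8*d^5) = -8*A^4 - 40 - 80*A^-4 - 80*A^-8 - 40*A^-12 - 8*A^-16
  A^-8 * (d^6) = A^4 + 6 + 15*A^-4 + 20*A^-8 + 15*A^-12 + 6*A^-16 + A^-20
Summing the groups: <K> = A^12 - A^8 + 3*A^4 - 3 + 3*A^-4 - 4*A^-8 + 3*A^-12 - 2*A^-16 + A^-20
Normalise by the writhe: (-A^3)^(-w) = (-A^3)^(-4) = A^-12, so f(A) = A^-12 * <K> = 1 - A^-4 + 3*A^-8 - 3*A^-12 + 3*A^-16 - 4*A^-20 + 3*A^-24 - 2*A^-28 + A^-32.
Substitute A = t^(-1/4), i.e. A^e → t^(-e/4): V(t) = t^8 - 2*t^7 + 3*t^6 - 4*t^5 + 3*t^4 - 3*t^3 + 3*t^2 - t + 1

Answer: t^8 - 2*t^7 + 3*t^6 - 4*t^5 + 3*t^4 - 3*t^3 + 3*t^2 - t + 1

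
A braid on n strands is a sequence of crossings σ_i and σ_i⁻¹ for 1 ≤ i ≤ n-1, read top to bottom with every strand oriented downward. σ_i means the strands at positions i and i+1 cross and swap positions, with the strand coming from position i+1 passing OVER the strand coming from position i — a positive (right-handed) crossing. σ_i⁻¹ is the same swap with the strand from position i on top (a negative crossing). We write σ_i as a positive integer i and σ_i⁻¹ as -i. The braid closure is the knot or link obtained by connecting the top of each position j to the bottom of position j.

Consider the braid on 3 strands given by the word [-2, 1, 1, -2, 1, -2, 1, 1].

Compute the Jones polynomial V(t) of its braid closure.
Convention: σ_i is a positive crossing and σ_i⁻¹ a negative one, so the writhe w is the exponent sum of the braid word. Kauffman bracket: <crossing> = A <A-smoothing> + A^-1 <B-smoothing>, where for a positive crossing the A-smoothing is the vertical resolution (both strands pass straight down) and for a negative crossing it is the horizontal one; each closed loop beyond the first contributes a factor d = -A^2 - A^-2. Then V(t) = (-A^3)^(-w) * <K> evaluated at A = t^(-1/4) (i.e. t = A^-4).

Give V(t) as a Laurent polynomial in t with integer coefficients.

-t^6 + 3*t^5 - 5*t^4 + 6*t^3 - 6*t^2 + 6*t - 4 + 3*t^-1 - t^-2

Derivation:
Braid: s2^-1 s1 s1 s2^-1 s1 s2^-1 s1 s1 on 3 strands, 8 crossings.
Writhe w = (#positive) - (#negative) = 5 - 3 = 2.
State-sum expansion of <K>. There are 2^8 = 256 states.
Smooth each crossing (0=||, 1=⌣⌢); contribution A^(Σ sign_k(1-2s_k)) * d^(L-1).
Tabulate the states by total A-exponent and number of loops L (A-exp: L × count):
  A^8: L=4 ×1
  A^6: L=3 ×8
  A^4: L=2 ×26, L=4 ×2
  A^2: L=1 ×35, L=3 ×21
  A^0: L=2 ×63, L=4 ×7
  A^-2: L=3 ×55, L=5 ×1
  A^-4: L=4 ×28
  A^-6: L=5 ×8
  A^-8: L=6 ×1
Each group contributes A^e * Σ count * d^(L-1):
Powers of d = -A^2 - A^-2: d^2 = A^4 + 2 + A^-4; d^3 = -A^6 - 3*A^2 - 3*A^-2 - A^-6; d^4 = A^8 + 4*A^4 + 6 + 4*A^-4 + A^-8; d^5 = -A^10 - 5*A^6 - 10*A^2 - 10*A^-2 - 5*A^-6 - A^-10.
  A^8 * (d^3) = -A^14 - 3*A^10 - 3*A^6 - A^2
  A^6 * (8*d^2) = 8*A^10 + 16*A^6 + 8*A^2
  A^4 * (26*d + 2*d^3) = -2*A^10 - 32*A^6 - 32*A^2 - 2*A^-2
  A^2 * (35 + 21*d^2) = 21*A^6 + 77*A^2 + 21*A^-2
  A^0 * (63*d + 7*d^3) = -7*A^6 - 84*A^2 - 84*A^-2 - 7*A^-6
  A^-2 * (55*d^2 + d^4) = A^6 + 59*A^2 + 116*A^-2 + 59*A^-6 + A^-10
  A^-4 * (28*d^3) = -28*A^2 - 84*A^-2 - 84*A^-6 - 28*A^-10
  A^-6 * (8*d^4) = 8*A^2 + 32*A^-2 + 48*A^-6 + 32*A^-10 + 8*A^-14
  A^-8 * (d^5) = -A^2 - 5*A^-2 - 10*A^-6 - 10*A^-10 - 5*A^-14 - A^-18
Summing the groups: <K> = -A^14 + 3*A^10 - 4*A^6 + 6*A^2 - 6*A^-2 + 6*A^-6 - 5*A^-10 + 3*A^-14 - A^-18
Normalise by the writhe: (-A^3)^(-w) = (-A^3)^(-2) = A^-6, so f(A) = A^-6 * <K> = -A^8 + 3*A^4 - 4 + 6*A^-4 - 6*A^-8 + 6*A^-12 - 5*A^-16 + 3*A^-20 - A^-24.
Substitute A = t^(-1/4), i.e. A^e → t^(-e/4): V(t) = -t^6 + 3*t^5 - 5*t^4 + 6*t^3 - 6*t^2 + 6*t - 4 + 3*t^-1 - t^-2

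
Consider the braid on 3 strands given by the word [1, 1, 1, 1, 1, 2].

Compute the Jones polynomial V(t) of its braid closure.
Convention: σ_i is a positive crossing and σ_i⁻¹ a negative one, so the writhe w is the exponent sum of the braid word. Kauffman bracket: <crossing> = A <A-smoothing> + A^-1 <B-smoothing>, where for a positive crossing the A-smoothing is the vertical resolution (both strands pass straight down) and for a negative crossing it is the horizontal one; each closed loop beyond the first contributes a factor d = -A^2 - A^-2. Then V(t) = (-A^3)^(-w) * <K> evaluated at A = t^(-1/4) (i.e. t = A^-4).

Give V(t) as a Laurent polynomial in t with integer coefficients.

The presented braid s1 s1 s1 s1 s1 s2 on 3 strands reduces by inverse Markov moves (closure unchanged at each step):
  Destabilize: the word has the form β·s2 where s2 occurs only as the final letter (β ∈ B_2); drop it and the last strand → 2 strands.
Reduced to β = s1 s1 s1 s1 s1 on 2 strands, 5 crossings.
Compute on β:
Braid: s1 s1 s1 s1 s1 on 2 strands, 5 crossings.
Writhe w = (#positive) - (#negative) = 5 - 0 = 5.
Enumerate smoothing states for the bracket polynomial. There are 2^5 = 32 states.
Smooth each crossing (0=||, 1=⌣⌢); contribution A^(Σ sign_k(1-2s_k)) * d^(L-1).
  state 00000: A-exp=+5, loops=2, term = A^5 * d^1
  state 00001: A-exp=+3, loops=1, term = A^3 * d^0
  state 00010: A-exp=+3, loops=1, term = A^3 * d^0
  state 00011: A-exp=+1, loops=2, term = A^1 * d^1
  state 00100: A-exp=+3, loops=1, term = A^3 * d^0
  state 00101: A-exp=+1, loops=2, term = A^1 * d^1
  state 00110: A-exp=+1, loops=2, term = A^1 * d^1
  state 00111: A-exp=-1, loops=3, term = A^-1 * d^2
  state 01000: A-exp=+3, loops=1, term = A^3 * d^0
  state 01001: A-exp=+1, loops=2, term = A^1 * d^1
  state 01010: A-exp=+1, loops=2, term = A^1 * d^1
  state 01011: A-exp=-1, loops=3, term = A^-1 * d^2
  state 01100: A-exp=+1, loops=2, term = A^1 * d^1
  state 01101: A-exp=-1, loops=3, term = A^-1 * d^2
  state 01110: A-exp=-1, loops=3, term = A^-1 * d^2
  state 01111: A-exp=-3, loops=4, term = A^-3 * d^3
  state 10000: A-exp=+3, loops=1, term = A^3 * d^0
  state 10001: A-exp=+1, loops=2, term = A^1 * d^1
  state 10010: A-exp=+1, loops=2, term = A^1 * d^1
  state 10011: A-exp=-1, loops=3, term = A^-1 * d^2
  state 10100: A-exp=+1, loops=2, term = A^1 * d^1
  state 10101: A-exp=-1, loops=3, term = A^-1 * d^2
  state 10110: A-exp=-1, loops=3, term = A^-1 * d^2
  state 10111: A-exp=-3, loops=4, term = A^-3 * d^3
  state 11000: A-exp=+1, loops=2, term = A^1 * d^1
  state 11001: A-exp=-1, loops=3, term = A^-1 * d^2
  state 11010: A-exp=-1, loops=3, term = A^-1 * d^2
  state 11011: A-exp=-3, loops=4, term = A^-3 * d^3
  state 11100: A-exp=-1, loops=3, term = A^-1 * d^2
  state 11101: A-exp=-3, loops=4, term = A^-3 * d^3
  state 11110: A-exp=-3, loops=4, term = A^-3 * d^3
  state 11111: A-exp=-5, loops=5, term = A^-5 * d^4
Collect the terms by A-exponent (count of states per loop number):
Powers of d = -A^2 - A^-2: d^2 = A^4 + 2 + A^-4; d^3 = -A^6 - 3*A^2 - 3*A^-2 - A^-6; d^4 = A^8 + 4*A^4 + 6 + 4*A^-4 + A^-8.
  A^5 * (d) = -A^7 - A^3
  A^3 * (5) = 5*A^3
  A^1 * (10*d) = -10*A^3 - 10*A^-1
  A^-1 * (10*d^2) = 10*A^3 + 20*A^-1 + 10*A^-5
  A^-3 * (5*d^3) = -5*A^3 - 15*A^-1 - 15*A^-5 - 5*A^-9
  A^-5 * (d^4) = A^3 + 4*A^-1 + 6*A^-5 + 4*A^-9 + A^-13
Summing the groups: <K> = -A^7 - A^-1 + A^-5 - A^-9 + A^-13
Normalise by the writhe: (-A^3)^(-w) = (-A^3)^(-5) = -A^-15, so f(A) = -A^-15 * <K> = A^-8 + A^-16 - A^-20 + A^-24 - A^-28.
Substitute A = t^(-1/4), i.e. A^e → t^(-e/4): V(t) = -t^7 + t^6 - t^5 + t^4 + t^2

Answer: -t^7 + t^6 - t^5 + t^4 + t^2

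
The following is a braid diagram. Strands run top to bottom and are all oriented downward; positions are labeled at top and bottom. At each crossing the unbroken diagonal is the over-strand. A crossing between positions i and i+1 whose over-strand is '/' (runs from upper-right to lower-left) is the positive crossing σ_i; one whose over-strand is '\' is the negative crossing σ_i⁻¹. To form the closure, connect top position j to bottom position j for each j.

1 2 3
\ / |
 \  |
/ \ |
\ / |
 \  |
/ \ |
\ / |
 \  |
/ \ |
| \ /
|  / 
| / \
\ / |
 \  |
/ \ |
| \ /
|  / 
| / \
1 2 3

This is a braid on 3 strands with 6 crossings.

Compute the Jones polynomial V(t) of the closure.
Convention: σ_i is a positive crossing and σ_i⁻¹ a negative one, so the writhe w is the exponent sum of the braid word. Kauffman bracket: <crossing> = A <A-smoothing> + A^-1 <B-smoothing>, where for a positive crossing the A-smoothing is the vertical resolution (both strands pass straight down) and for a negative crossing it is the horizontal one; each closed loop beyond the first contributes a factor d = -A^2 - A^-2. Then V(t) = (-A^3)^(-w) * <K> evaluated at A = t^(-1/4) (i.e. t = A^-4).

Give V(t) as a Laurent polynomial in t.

t - 1 + 2*t^-1 - 2*t^-2 + 2*t^-3 - 2*t^-4 + t^-5

Derivation:
Reading the diagram top to bottom ('/'-over between positions i,i+1 = s_i, '\'-over = s_i^-1): braid word = s1^-1 s1^-1 s1^-1 s2 s1^-1 s2.
Braid: s1^-1 s1^-1 s1^-1 s2 s1^-1 s2 on 3 strands, 6 crossings.
Writhe w = (#positive) - (#negative) = 2 - 4 = -2.
Computing the Kauffman bracket via state sum. There are 2^6 = 64 states.
Each crossing splits two ways (0=vertical, 1=horizontal). The state's weight is A^(#A-smoothings - #B-smoothings) * d^(loops - 1).
Tabulate the states by total A-exponent and number of loops L (A-exp: L × count):
  A^6: L=5 ×1
  A^4: L=4 ×6
  A^2: L=3 ×15
  A^0: L=2 ×19, L=4 ×1
  A^-2: L=1 ×11, L=3 ×4
  A^-4: L=2 ×6
  A^-6: L=3 ×1
Each group contributes A^e * Σ count * d^(L-1):
Powers of d = -A^2 - A^-2: d^2 = A^4 + 2 + A^-4; d^3 = -A^6 - 3*A^2 - 3*A^-2 - A^-6; d^4 = A^8 + 4*A^4 + 6 + 4*A^-4 + A^-8.
  A^6 * (d^4) = A^14 + 4*A^10 + 6*A^6 + 4*A^2 + A^-2
  A^4 * (6*d^3) = -6*A^10 - 18*A^6 - 18*A^2 - 6*A^-2
  A^2 * (15*d^2) = 15*A^6 + 30*A^2 + 15*A^-2
  A^0 * (19*d + d^3) = -A^6 - 22*A^2 - 22*A^-2 - A^-6
  A^-2 * (11 + 4*d^2) = 4*A^2 + 19*A^-2 + 4*A^-6
  A^-4 * (6*d) = -6*A^-2 - 6*A^-6
  A^-6 * (d^2) = A^-2 + 2*A^-6 + A^-10
Summing the groups: <K> = A^14 - 2*A^10 + 2*A^6 - 2*A^2 + 2*A^-2 - A^-6 + A^-10
Normalise by the writhe: (-A^3)^(-w) = (-A^3)^(2) = A^6, so f(A) = A^6 * <K> = A^20 - 2*A^16 + 2*A^12 - 2*A^8 + 2*A^4 - 1 + A^-4.
Substitute A = t^(-1/4), i.e. A^e → t^(-e/4): V(t) = t - 1 + 2*t^-1 - 2*t^-2 + 2*t^-3 - 2*t^-4 + t^-5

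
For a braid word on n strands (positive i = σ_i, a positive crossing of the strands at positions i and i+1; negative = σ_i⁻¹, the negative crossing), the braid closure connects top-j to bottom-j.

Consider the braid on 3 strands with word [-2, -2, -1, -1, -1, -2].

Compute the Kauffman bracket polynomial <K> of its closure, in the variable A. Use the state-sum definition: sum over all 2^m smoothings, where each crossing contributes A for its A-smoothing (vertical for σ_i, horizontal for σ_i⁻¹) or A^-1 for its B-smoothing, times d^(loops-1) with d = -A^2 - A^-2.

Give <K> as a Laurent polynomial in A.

Braid: s2^-1 s2^-1 s1^-1 s1^-1 s1^-1 s2^-1 on 3 strands, 6 crossings.
Writhe w = (#positive) - (#negative) = 0 - 6 = -6.
Computing the Kauffman bracket via state sum. There are 2^6 = 64 states.
Smooth each crossing (0=||, 1=⌣⌢); contribution A^(Σ sign_k(1-2s_k)) * d^(L-1).
Tabulate the states by total A-exponent and number of loops L (A-exp: L × count):
  A^6: L=5 ×1
  A^4: L=4 ×6
  A^2: L=3 ×15
  A^0: L=2 ×18, L=4 ×2
  A^-2: L=1 ×9, L=3 ×6
  A^-4: L=2 ×6
  A^-6: L=3 ×1
Each group contributes A^e * Σ count * d^(L-1):
Powers of d = -A^2 - A^-2: d^2 = A^4 + 2 + A^-4; d^3 = -A^6 - 3*A^2 - 3*A^-2 - A^-6; d^4 = A^8 + 4*A^4 + 6 + 4*A^-4 + A^-8.
  A^6 * (d^4) = A^14 + 4*A^10 + 6*A^6 + 4*A^2 + A^-2
  A^4 * (6*d^3) = -6*A^10 - 18*A^6 - 18*A^2 - 6*A^-2
  A^2 * (15*d^2) = 15*A^6 + 30*A^2 + 15*A^-2
  A^0 * (18*d + 2*d^3) = -2*A^6 - 24*A^2 - 24*A^-2 - 2*A^-6
  A^-2 * (9 + 6*d^2) = 6*A^2 + 21*A^-2 + 6*A^-6
  A^-4 * (6*d) = -6*A^-2 - 6*A^-6
  A^-6 * (d^2) = A^-2 + 2*A^-6 + A^-10
Summing the groups: <K> = A^14 - 2*A^10 + A^6 - 2*A^2 + 2*A^-2 + A^-10

Answer: A^14 - 2*A^10 + A^6 - 2*A^2 + 2*A^-2 + A^-10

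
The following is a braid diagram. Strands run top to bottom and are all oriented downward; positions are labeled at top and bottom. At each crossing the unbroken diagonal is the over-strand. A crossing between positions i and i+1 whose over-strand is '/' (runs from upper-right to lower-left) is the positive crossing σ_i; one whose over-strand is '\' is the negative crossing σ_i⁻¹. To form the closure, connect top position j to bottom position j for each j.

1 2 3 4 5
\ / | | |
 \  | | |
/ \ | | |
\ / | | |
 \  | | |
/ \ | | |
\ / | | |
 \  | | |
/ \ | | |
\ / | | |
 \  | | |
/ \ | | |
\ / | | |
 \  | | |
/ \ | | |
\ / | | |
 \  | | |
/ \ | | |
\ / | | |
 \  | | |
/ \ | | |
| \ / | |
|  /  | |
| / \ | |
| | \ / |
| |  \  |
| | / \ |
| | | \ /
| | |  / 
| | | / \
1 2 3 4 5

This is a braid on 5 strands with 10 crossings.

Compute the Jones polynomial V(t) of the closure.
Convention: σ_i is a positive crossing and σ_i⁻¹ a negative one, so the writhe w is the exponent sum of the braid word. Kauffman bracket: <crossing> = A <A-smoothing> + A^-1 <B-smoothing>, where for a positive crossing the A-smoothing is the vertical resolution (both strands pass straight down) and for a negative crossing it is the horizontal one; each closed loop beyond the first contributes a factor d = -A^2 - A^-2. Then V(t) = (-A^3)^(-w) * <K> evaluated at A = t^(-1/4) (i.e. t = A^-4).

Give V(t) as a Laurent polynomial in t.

t^-3 + t^-5 - t^-6 + t^-7 - t^-8 + t^-9 - t^-10

Derivation:
Reading the diagram top to bottom ('/'-over between positions i,i+1 = s_i, '\'-over = s_i^-1): braid word = s1^-1 s1^-1 s1^-1 s1^-1 s1^-1 s1^-1 s1^-1 s2 s3^-1 s4.
The presented braid s1^-1 s1^-1 s1^-1 s1^-1 s1^-1 s1^-1 s1^-1 s2 s3^-1 s4 on 5 strands reduces by inverse Markov moves (closure unchanged at each step):
  Destabilize: the word has the form β·s4 where s4 occurs only as the final letter (β ∈ B_4); drop it and the last strand → 4 strands.
  Destabilize: the word has the form β·s3^-1 where s3^-1 occurs only as the final letter (β ∈ B_3); drop it and the last strand → 3 strands.
  Destabilize: the word has the form β·s2 where s2 occurs only as the final letter (β ∈ B_2); drop it and the last strand → 2 strands.
Reduced to β = s1^-1 s1^-1 s1^-1 s1^-1 s1^-1 s1^-1 s1^-1 on 2 strands, 7 crossings.
Compute on β:
Braid: s1^-1 s1^-1 s1^-1 s1^-1 s1^-1 s1^-1 s1^-1 on 2 strands, 7 crossings.
Writhe w = (#positive) - (#negative) = 0 - 7 = -7.
Enumerate smoothing states for the bracket polynomial. There are 2^7 = 128 states.
For each crossing: s=0 is the vertical smoothing, s=1 horizontal. Crossing k contributes A^(sign_k * (1 - 2*s_k)); loop factor d = -A^2 - A^-2.
Tabulate the states by total A-exponent and number of loops L (A-exp: L × count):
  A^7: L=7 ×1
  A^5: L=6 ×7
  A^3: L=5 ×21
  A^1: L=4 ×35
  A^-1: L=3 ×35
  A^-3: L=2 ×21
  A^-5: L=1 ×7
  A^-7: L=2 ×1
Each group contributes A^e * Σ count * d^(L-1):
Powers of d = -A^2 - A^-2: d^2 = A^4 + 2 + A^-4; d^3 = -A^6 - 3*A^2 - 3*A^-2 - A^-6; d^4 = A^8 + 4*A^4 + 6 + 4*A^-4 + A^-8; d^5 = -A^10 - 5*A^6 - 10*A^2 - 10*A^-2 - 5*A^-6 - A^-10; d^6 = A^12 + 6*A^8 + 15*A^4 + 20 + 15*A^-4 + 6*A^-8 + A^-12.
  A^7 * (d^6) = A^19 + 6*A^15 + 15*A^11 + 20*A^7 + 15*A^3 + 6*A^-1 + A^-5
  A^5 * (7*d^5) = -7*A^15 - 35*A^11 - 70*A^7 - 70*A^3 - 35*A^-1 - 7*A^-5
  A^3 * (21*d^4) = 21*A^11 + 84*A^7 + 126*A^3 + 84*A^-1 + 21*A^-5
  A^1 * (35*d^3) = -35*A^7 - 105*A^3 - 105*A^-1 - 35*A^-5
  A^-1 * (35*d^2) = 35*A^3 + 70*A^-1 + 35*A^-5
  A^-3 * (21*d) = -21*A^-1 - 21*A^-5
  A^-5 * (7) = 7*A^-5
  A^-7 * (d) = -A^-5 - A^-9
Summing the groups: <K> = A^19 - A^15 + A^11 - A^7 + A^3 - A^-1 - A^-9
Normalise by the writhe: (-A^3)^(-w) = (-A^3)^(7) = -A^21, so f(A) = -A^21 * <K> = -A^40 + A^36 - A^32 + A^28 - A^24 + A^20 + A^12.
Substitute A = t^(-1/4), i.e. A^e → t^(-e/4): V(t) = t^-3 + t^-5 - t^-6 + t^-7 - t^-8 + t^-9 - t^-10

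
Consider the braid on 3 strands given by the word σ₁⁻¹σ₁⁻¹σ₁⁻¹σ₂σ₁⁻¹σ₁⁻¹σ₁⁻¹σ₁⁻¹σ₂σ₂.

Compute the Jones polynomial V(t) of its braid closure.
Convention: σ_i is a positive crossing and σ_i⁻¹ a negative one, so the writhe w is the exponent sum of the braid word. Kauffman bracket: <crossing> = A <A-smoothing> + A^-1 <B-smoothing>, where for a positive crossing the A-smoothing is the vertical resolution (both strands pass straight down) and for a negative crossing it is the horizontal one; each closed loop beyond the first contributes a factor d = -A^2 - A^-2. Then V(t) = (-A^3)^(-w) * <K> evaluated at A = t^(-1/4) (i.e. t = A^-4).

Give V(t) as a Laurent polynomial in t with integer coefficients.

Braid: s1^-1 s1^-1 s1^-1 s2 s1^-1 s1^-1 s1^-1 s1^-1 s2 s2 on 3 strands, 10 crossings.
Writhe w = (#positive) - (#negative) = 3 - 7 = -4.
Enumerate smoothing states for the bracket polynomial. There are 2^10 = 1024 states.
For each crossing: s=0 is the vertical smoothing, s=1 horizontal. Crossing k contributes A^(sign_k * (1 - 2*s_k)); loop factor d = -A^2 - A^-2.
Tabulate the states by total A-exponent and number of loops L (A-exp: L × count):
  A^10: L=8 ×1
  A^8: L=7 ×10
  A^6: L=6 ×44, L=8 ×1
  A^4: L=5 ×112, L=7 ×8
  A^2: L=4 ×182, L=6 ×28
  A^0: L=3 ×194, L=5 ×58
  A^-2: L=2 ×130, L=4 ×79, L=6 ×1
  A^-4: L=1 ×45, L=3 ×70, L=5 ×5
  A^-6: L=2 ×36, L=4 ×9
  A^-8: L=3 ×10
  A^-10: L=4 ×1
Each group contributes A^e * Σ count * d^(L-1):
Powers of d = -A^2 - A^-2: d^2 = A^4 + 2 + A^-4; d^3 = -A^6 - 3*A^2 - 3*A^-2 - A^-6; d^4 = A^8 + 4*A^4 + 6 + 4*A^-4 + A^-8; d^5 = -A^10 - 5*A^6 - 10*A^2 - 10*A^-2 - 5*A^-6 - A^-10; d^6 = A^12 + 6*A^8 + 15*A^4 + 20 + 15*A^-4 + 6*A^-8 + A^-12; d^7 = -A^14 - 7*A^10 - 21*A^6 - 35*A^2 - 35*A^-2 - 21*A^-6 - 7*A^-10 - A^-14.
  A^10 * (d^7) = -A^24 - 7*A^20 - 21*A^16 - 35*A^12 - 35*A^8 - 21*A^4 - 7 - A^-4
  A^8 * (10*d^6) = 10*A^20 + 60*A^16 + 150*A^12 + 200*A^8 + 150*A^4 + 60 + 10*A^-4
  A^6 * (44*d^5 + d^7) = -A^20 - 51*A^16 - 241*A^12 - 475*A^8 - 475*A^4 - 241 - 51*A^-4 - A^-8
  A^4 * (112*d^4 + 8*d^6) = 8*A^16 + 160*A^12 + 568*A^8 + 832*A^4 + 568 + 160*A^-4 + 8*A^-8
  A^2 * (182*d^3 + 28*d^5) = -28*A^12 - 322*A^8 - 826*A^4 - 826 - 322*A^-4 - 28*A^-8
  A^0 * (194*d^2 + 58*d^4) = 58*A^8 + 426*A^4 + 736 + 426*A^-4 + 58*A^-8
  A^-2 * (130*d + 79*d^3 + d^5) = -A^8 - 84*A^4 - 377 - 377*A^-4 - 84*A^-8 - A^-12
  A^-4 * (45 + 70*d^2 + 5*d^4) = 5*A^4 + 90 + 215*A^-4 + 90*A^-8 + 5*A^-12
  A^-6 * (36*d + 9*d^3) = -9 - 63*A^-4 - 63*A^-8 - 9*A^-12
  A^-8 * (10*d^2) = 10*A^-4 + 20*A^-8 + 10*A^-12
  A^-10 * (d^3) = -A^-4 - 3*A^-8 - 3*A^-12 - A^-16
Summing the groups: <K> = -A^24 + 2*A^20 - 4*A^16 + 6*A^12 - 7*A^8 + 7*A^4 - 6 + 6*A^-4 - 3*A^-8 + 2*A^-12 - A^-16
Normalise by the writhe: (-A^3)^(-w) = (-A^3)^(4) = A^12, so f(A) = A^12 * <K> = -A^36 + 2*A^32 - 4*A^28 + 6*A^24 - 7*A^20 + 7*A^16 - 6*A^12 + 6*A^8 - 3*A^4 + 2 - A^-4.
Substitute A = t^(-1/4), i.e. A^e → t^(-e/4): V(t) = -t + 2 - 3*t^-1 + 6*t^-2 - 6*t^-3 + 7*t^-4 - 7*t^-5 + 6*t^-6 - 4*t^-7 + 2*t^-8 - t^-9

Answer: -t + 2 - 3*t^-1 + 6*t^-2 - 6*t^-3 + 7*t^-4 - 7*t^-5 + 6*t^-6 - 4*t^-7 + 2*t^-8 - t^-9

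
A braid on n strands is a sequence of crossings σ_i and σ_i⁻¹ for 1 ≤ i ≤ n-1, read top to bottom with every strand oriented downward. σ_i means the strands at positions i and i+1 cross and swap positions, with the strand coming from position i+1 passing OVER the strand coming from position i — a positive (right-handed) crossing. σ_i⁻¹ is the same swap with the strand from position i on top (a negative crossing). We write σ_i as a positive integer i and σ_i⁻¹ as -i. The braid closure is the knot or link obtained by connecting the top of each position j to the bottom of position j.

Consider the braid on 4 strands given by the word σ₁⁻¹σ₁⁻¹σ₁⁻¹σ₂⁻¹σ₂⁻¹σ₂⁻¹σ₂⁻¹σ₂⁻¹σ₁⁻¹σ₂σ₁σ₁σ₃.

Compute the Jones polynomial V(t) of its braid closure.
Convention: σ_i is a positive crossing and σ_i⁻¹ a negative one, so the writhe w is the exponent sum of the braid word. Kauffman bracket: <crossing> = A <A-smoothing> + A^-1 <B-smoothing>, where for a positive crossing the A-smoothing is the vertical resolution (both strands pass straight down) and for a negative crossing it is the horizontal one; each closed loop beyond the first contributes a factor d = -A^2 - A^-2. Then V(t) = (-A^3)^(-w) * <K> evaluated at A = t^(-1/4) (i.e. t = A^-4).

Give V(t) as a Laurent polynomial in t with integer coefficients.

The presented braid s1^-1 s1^-1 s1^-1 s2^-1 s2^-1 s2^-1 s2^-1 s2^-1 s1^-1 s2 s1 s1 s3 on 4 strands reduces by inverse Markov moves (closure unchanged at each step):
  Destabilize: the word has the form β·s3 where s3 occurs only as the final letter (β ∈ B_3); drop it and the last strand → 3 strands.
  Deconjugate: the word is γ·β·γ⁻¹ with γ = s1^-1 s1^-1 (prefix) and γ⁻¹ = s1 s1 (suffix); strip both.
Reduced to β = s1^-1 s2^-1 s2^-1 s2^-1 s2^-1 s2^-1 s1^-1 s2 on 3 strands, 8 crossings.
Compute on β:
Braid: s1^-1 s2^-1 s2^-1 s2^-1 s2^-1 s2^-1 s1^-1 s2 on 3 strands, 8 crossings.
Writhe w = (#positive) - (#negative) = 1 - 7 = -6.
State-sum expansion of <K>. There are 2^8 = 256 states.
For each crossing: s=0 is the vertical smoothing, s=1 horizontal. Crossing k contributes A^(sign_k * (1 - 2*s_k)); loop factor d = -A^2 - A^-2.
Tabulate the states by total A-exponent and number of loops L (A-exp: L × count):
  A^8: L=6 ×1
  A^6: L=5 ×8
  A^4: L=4 ×25, L=6 ×3
  A^2: L=3 ×40, L=5 ×15, L=7 ×1
  A^0: L=2 ×35, L=4 ×30, L=6 ×5
  A^-2: L=1 ×15, L=3 ×31, L=5 ×10
  A^-4: L=2 ×18, L=4 ×10
  A^-6: L=1 ×2, L=3 ×6
  A^-8: L=2 ×1
Each group contributes A^e * Σ count * d^(L-1):
Powers of d = -A^2 - A^-2: d^2 = A^4 + 2 + A^-4; d^3 = -A^6 - 3*A^2 - 3*A^-2 - A^-6; d^4 = A^8 + 4*A^4 + 6 + 4*A^-4 + A^-8; d^5 = -A^10 - 5*A^6 - 10*A^2 - 10*A^-2 - 5*A^-6 - A^-10; d^6 = A^12 + 6*A^8 + 15*A^4 + 20 + 15*A^-4 + 6*A^-8 + A^-12.
  A^8 * (d^5) = -A^18 - 5*A^14 - 10*A^10 - 10*A^6 - 5*A^2 - A^-2
  A^6 * (8*d^4) = 8*A^14 + 32*A^10 + 48*A^6 + 32*A^2 + 8*A^-2
  A^4 * (25*d^3 + 3*d^5) = -3*A^14 - 40*A^10 - 105*A^6 - 105*A^2 - 40*A^-2 - 3*A^-6
  A^2 * (40*d^2 + 15*d^4 + d^6) = A^14 + 21*A^10 + 115*A^6 + 190*A^2 + 115*A^-2 + 21*A^-6 + A^-10
  A^0 * (35*d + 30*d^3 + 5*d^5) = -5*A^10 - 55*A^6 - 175*A^2 - 175*A^-2 - 55*A^-6 - 5*A^-10
  A^-2 * (15 + 31*d^2 + 10*d^4) = 10*A^6 + 71*A^2 + 137*A^-2 + 71*A^-6 + 10*A^-10
  A^-4 * (18*d + 10*d^3) = -10*A^2 - 48*A^-2 - 48*A^-6 - 10*A^-10
  A^-6 * (2 + 6*d^2) = 6*A^-2 + 14*A^-6 + 6*A^-10
  A^-8 * (d) = -A^-6 - A^-10
Summing the groups: <K> = -A^18 + A^14 - 2*A^10 + 3*A^6 - 2*A^2 + 2*A^-2 - A^-6 + A^-10
Normalise by the writhe: (-A^3)^(-w) = (-A^3)^(6) = A^18, so f(A) = A^18 * <K> = -A^36 + A^32 - 2*A^28 + 3*A^24 - 2*A^20 + 2*A^16 - A^12 + A^8.
Substitute A = t^(-1/4), i.e. A^e → t^(-e/4): V(t) = t^-2 - t^-3 + 2*t^-4 - 2*t^-5 + 3*t^-6 - 2*t^-7 + t^-8 - t^-9

Answer: t^-2 - t^-3 + 2*t^-4 - 2*t^-5 + 3*t^-6 - 2*t^-7 + t^-8 - t^-9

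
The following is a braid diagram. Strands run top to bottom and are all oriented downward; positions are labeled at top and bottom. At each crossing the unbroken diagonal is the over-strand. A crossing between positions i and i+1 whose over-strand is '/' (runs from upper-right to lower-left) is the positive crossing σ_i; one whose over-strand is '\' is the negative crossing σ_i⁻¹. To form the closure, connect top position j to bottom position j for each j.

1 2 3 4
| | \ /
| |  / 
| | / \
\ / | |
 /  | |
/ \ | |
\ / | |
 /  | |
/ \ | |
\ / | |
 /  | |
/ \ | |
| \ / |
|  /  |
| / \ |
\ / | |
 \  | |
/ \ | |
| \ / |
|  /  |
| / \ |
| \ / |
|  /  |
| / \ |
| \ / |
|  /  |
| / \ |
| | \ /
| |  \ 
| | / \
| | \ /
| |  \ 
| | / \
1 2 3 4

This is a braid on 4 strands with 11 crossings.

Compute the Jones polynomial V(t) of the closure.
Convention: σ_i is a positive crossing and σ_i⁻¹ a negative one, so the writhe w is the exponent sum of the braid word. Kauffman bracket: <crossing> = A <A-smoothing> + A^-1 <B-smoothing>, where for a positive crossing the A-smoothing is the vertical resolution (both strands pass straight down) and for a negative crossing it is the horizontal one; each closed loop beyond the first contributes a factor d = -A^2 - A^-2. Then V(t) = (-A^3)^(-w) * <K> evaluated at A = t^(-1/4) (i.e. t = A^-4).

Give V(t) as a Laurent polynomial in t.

Reading the diagram top to bottom ('/'-over between positions i,i+1 = s_i, '\'-over = s_i^-1): braid word = s3 s1 s1 s1 s2 s1^-1 s2 s2 s2 s3^-1 s3^-1.
The presented braid s3 s1 s1 s1 s2 s1^-1 s2 s2 s2 s3^-1 s3^-1 on 4 strands reduces by inverse Markov moves (closure unchanged at each step):
  Deconjugate: the word is γ·β·γ⁻¹ with γ = s3 (prefix) and γ⁻¹ = s3^-1 (suffix); strip both.
  Destabilize: the word has the form β·s3^-1 where s3^-1 occurs only as the final letter (β ∈ B_3); drop it and the last strand → 3 strands.
Reduced to β = s1 s1 s1 s2 s1^-1 s2 s2 s2 on 3 strands, 8 crossings.
Compute on β:
Braid: s1 s1 s1 s2 s1^-1 s2 s2 s2 on 3 strands, 8 crossings.
Writhe w = (#positive) - (#negative) = 7 - 1 = 6.
Computing the Kauffman bracket via state sum. There are 2^8 = 256 states.
For each crossing: s=0 is the vertical smoothing, s=1 horizontal. Crossing k contributes A^(sign_k * (1 - 2*s_k)); loop factor d = -A^2 - A^-2.
Tabulate the states by total A-exponent and number of loops L (A-exp: L × count):
  A^8: L=2 ×1
  A^6: L=1 ×4, L=3 ×4
  A^4: L=2 ×25, L=4 ×3
  A^2: L=1 ×21, L=3 ×34, L=5 ×1
  A^0: L=2 ×48, L=4 ×22
  A^-2: L=3 ×49, L=5 ×7
  A^-4: L=4 ×27, L=6 ×1
  A^-6: L=5 ×8
  A^-8: L=6 ×1
Each group contributes A^e * Σ count * d^(L-1):
Powers of d = -A^2 - A^-2: d^2 = A^4 + 2 + A^-4; d^3 = -A^6 - 3*A^2 - 3*A^-2 - A^-6; d^4 = A^8 + 4*A^4 + 6 + 4*A^-4 + A^-8; d^5 = -A^10 - 5*A^6 - 10*A^2 - 10*A^-2 - 5*A^-6 - A^-10.
  A^8 * (d) = -A^10 - A^6
  A^6 * (4 + 4*d^2) = 4*A^10 + 12*A^6 + 4*A^2
  A^4 * (25*d + 3*d^3) = -3*A^10 - 34*A^6 - 34*A^2 - 3*A^-2
  A^2 * (21 + 34*d^2 + d^4) = A^10 + 38*A^6 + 95*A^2 + 38*A^-2 + A^-6
  A^0 * (48*d + 22*d^3) = -22*A^6 - 114*A^2 - 114*A^-2 - 22*A^-6
  A^-2 * (49*d^2 + 7*d^4) = 7*A^6 + 77*A^2 + 140*A^-2 + 77*A^-6 + 7*A^-10
  A^-4 * (27*d^3 + d^5) = -A^6 - 32*A^2 - 91*A^-2 - 91*A^-6 - 32*A^-10 - A^-14
  A^-6 * (8*d^4) = 8*A^2 + 32*A^-2 + 48*A^-6 + 32*A^-10 + 8*A^-14
  A^-8 * (d^5) = -A^2 - 5*A^-2 - 10*A^-6 - 10*A^-10 - 5*A^-14 - A^-18
Summing the groups: <K> = A^10 - A^6 + 3*A^2 - 3*A^-2 + 3*A^-6 - 3*A^-10 + 2*A^-14 - A^-18
Normalise by the writhe: (-A^3)^(-w) = (-A^3)^(-6) = A^-18, so f(A) = A^-18 * <K> = A^-8 - A^-12 + 3*A^-16 - 3*A^-20 + 3*A^-24 - 3*A^-28 + 2*A^-32 - A^-36.
Substitute A = t^(-1/4), i.e. A^e → t^(-e/4): V(t) = -t^9 + 2*t^8 - 3*t^7 + 3*t^6 - 3*t^5 + 3*t^4 - t^3 + t^2

Answer: -t^9 + 2*t^8 - 3*t^7 + 3*t^6 - 3*t^5 + 3*t^4 - t^3 + t^2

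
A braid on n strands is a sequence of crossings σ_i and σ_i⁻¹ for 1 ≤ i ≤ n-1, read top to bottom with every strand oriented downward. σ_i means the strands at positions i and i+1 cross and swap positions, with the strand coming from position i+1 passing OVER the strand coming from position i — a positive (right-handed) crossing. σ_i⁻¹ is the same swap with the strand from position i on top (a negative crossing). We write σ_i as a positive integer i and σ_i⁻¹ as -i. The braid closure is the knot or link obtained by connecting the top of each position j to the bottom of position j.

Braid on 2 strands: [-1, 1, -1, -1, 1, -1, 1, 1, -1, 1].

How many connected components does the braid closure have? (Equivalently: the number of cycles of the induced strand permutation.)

2

Derivation:
Track the strand permutation on 2 strands, starting from identity.
  step 1: s1^-1 swaps positions 1,2 -> [2 1]
  step 2: s1 swaps positions 1,2 -> [1 2]
  step 3: s1^-1 swaps positions 1,2 -> [2 1]
  step 4: s1^-1 swaps positions 1,2 -> [1 2]
  step 5: s1 swaps positions 1,2 -> [2 1]
  step 6: s1^-1 swaps positions 1,2 -> [1 2]
  step 7: s1 swaps positions 1,2 -> [2 1]
  step 8: s1 swaps positions 1,2 -> [1 2]
  step 9: s1^-1 swaps positions 1,2 -> [2 1]
  step 10: s1 swaps positions 1,2 -> [1 2]
Final permutation (position -> original strand): [1 2]
Closure components = cycle count of this permutation = 2.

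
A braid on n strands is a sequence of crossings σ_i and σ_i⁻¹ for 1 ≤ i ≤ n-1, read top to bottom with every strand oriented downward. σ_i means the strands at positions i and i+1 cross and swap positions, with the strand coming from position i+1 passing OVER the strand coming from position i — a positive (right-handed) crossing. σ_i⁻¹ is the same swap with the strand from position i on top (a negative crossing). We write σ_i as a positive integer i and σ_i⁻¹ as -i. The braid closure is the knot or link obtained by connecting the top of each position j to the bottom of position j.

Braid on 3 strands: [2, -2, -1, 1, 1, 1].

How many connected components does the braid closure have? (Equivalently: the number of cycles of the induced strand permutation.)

Track the strand permutation on 3 strands, starting from identity.
  step 1: s2 swaps positions 2,3 -> [1 3 2]
  step 2: s2^-1 swaps positions 2,3 -> [1 2 3]
  step 3: s1^-1 swaps positions 1,2 -> [2 1 3]
  step 4: s1 swaps positions 1,2 -> [1 2 3]
  step 5: s1 swaps positions 1,2 -> [2 1 3]
  step 6: s1 swaps positions 1,2 -> [1 2 3]
Final permutation (position -> original strand): [1 2 3]
Closure components = cycle count of this permutation = 3.

Answer: 3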